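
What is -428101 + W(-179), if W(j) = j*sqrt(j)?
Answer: -428101 - 179*I*sqrt(179) ≈ -4.281e+5 - 2394.9*I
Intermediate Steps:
W(j) = j**(3/2)
-428101 + W(-179) = -428101 + (-179)**(3/2) = -428101 - 179*I*sqrt(179)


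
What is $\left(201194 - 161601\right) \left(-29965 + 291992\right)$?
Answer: $10374435011$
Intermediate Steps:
$\left(201194 - 161601\right) \left(-29965 + 291992\right) = 39593 \cdot 262027 = 10374435011$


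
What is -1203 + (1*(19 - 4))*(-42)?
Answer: -1833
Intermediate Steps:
-1203 + (1*(19 - 4))*(-42) = -1203 + (1*15)*(-42) = -1203 + 15*(-42) = -1203 - 630 = -1833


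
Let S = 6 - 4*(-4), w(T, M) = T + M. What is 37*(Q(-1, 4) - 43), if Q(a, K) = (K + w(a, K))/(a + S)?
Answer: -4736/3 ≈ -1578.7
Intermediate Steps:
w(T, M) = M + T
S = 22 (S = 6 + 16 = 22)
Q(a, K) = (a + 2*K)/(22 + a) (Q(a, K) = (K + (K + a))/(a + 22) = (a + 2*K)/(22 + a))
37*(Q(-1, 4) - 43) = 37*((-1 + 2*4)/(22 - 1) - 43) = 37*((-1 + 8)/21 - 43) = 37*((1/21)*7 - 43) = 37*(⅓ - 43) = 37*(-128/3) = -4736/3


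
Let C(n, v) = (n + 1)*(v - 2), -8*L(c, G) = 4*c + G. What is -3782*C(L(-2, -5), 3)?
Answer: -39711/4 ≈ -9927.8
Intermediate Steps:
L(c, G) = -c/2 - G/8 (L(c, G) = -(4*c + G)/8 = -(G + 4*c)/8 = -c/2 - G/8)
C(n, v) = (1 + n)*(-2 + v)
-3782*C(L(-2, -5), 3) = -3782*(-2 + 3 - 2*(-½*(-2) - ⅛*(-5)) + (-½*(-2) - ⅛*(-5))*3) = -3782*(-2 + 3 - 2*(1 + 5/8) + (1 + 5/8)*3) = -3782*(-2 + 3 - 2*13/8 + (13/8)*3) = -3782*(-2 + 3 - 13/4 + 39/8) = -3782*21/8 = -39711/4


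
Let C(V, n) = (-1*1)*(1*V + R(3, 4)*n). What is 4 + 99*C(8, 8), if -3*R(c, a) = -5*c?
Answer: -4748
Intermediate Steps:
R(c, a) = 5*c/3 (R(c, a) = -(-5)*c/3 = 5*c/3)
C(V, n) = -V - 5*n (C(V, n) = (-1*1)*(1*V + ((5/3)*3)*n) = -(V + 5*n) = -V - 5*n)
4 + 99*C(8, 8) = 4 + 99*(-1*8 - 5*8) = 4 + 99*(-8 - 40) = 4 + 99*(-48) = 4 - 4752 = -4748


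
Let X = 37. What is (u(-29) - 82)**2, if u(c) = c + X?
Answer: 5476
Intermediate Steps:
u(c) = 37 + c (u(c) = c + 37 = 37 + c)
(u(-29) - 82)**2 = ((37 - 29) - 82)**2 = (8 - 82)**2 = (-74)**2 = 5476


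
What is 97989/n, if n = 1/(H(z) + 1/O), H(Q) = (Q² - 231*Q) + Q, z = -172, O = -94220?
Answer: 638373610317531/94220 ≈ 6.7753e+9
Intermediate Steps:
H(Q) = Q² - 230*Q
n = 94220/6514747679 (n = 1/(-172*(-230 - 172) + 1/(-94220)) = 1/(-172*(-402) - 1/94220) = 1/(69144 - 1/94220) = 1/(6514747679/94220) = 94220/6514747679 ≈ 1.4463e-5)
97989/n = 97989/(94220/6514747679) = 97989*(6514747679/94220) = 638373610317531/94220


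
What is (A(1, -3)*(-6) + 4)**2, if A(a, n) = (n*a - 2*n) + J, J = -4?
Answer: 100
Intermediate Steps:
A(a, n) = -4 - 2*n + a*n (A(a, n) = (n*a - 2*n) - 4 = (a*n - 2*n) - 4 = (-2*n + a*n) - 4 = -4 - 2*n + a*n)
(A(1, -3)*(-6) + 4)**2 = ((-4 - 2*(-3) + 1*(-3))*(-6) + 4)**2 = ((-4 + 6 - 3)*(-6) + 4)**2 = (-1*(-6) + 4)**2 = (6 + 4)**2 = 10**2 = 100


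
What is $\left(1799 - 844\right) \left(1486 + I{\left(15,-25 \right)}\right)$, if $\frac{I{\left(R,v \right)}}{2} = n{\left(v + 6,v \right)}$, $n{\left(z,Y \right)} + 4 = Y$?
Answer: $1363740$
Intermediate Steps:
$n{\left(z,Y \right)} = -4 + Y$
$I{\left(R,v \right)} = -8 + 2 v$ ($I{\left(R,v \right)} = 2 \left(-4 + v\right) = -8 + 2 v$)
$\left(1799 - 844\right) \left(1486 + I{\left(15,-25 \right)}\right) = \left(1799 - 844\right) \left(1486 + \left(-8 + 2 \left(-25\right)\right)\right) = 955 \left(1486 - 58\right) = 955 \cdot 1428 = 1363740$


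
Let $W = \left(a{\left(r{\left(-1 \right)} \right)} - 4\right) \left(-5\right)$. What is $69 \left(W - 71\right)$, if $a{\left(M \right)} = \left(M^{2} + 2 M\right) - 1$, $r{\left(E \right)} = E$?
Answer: $-2829$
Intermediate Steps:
$a{\left(M \right)} = -1 + M^{2} + 2 M$
$W = 30$ ($W = \left(\left(-1 + \left(-1\right)^{2} + 2 \left(-1\right)\right) - 4\right) \left(-5\right) = \left(\left(-1 + 1 - 2\right) - 4\right) \left(-5\right) = \left(-2 - 4\right) \left(-5\right) = \left(-6\right) \left(-5\right) = 30$)
$69 \left(W - 71\right) = 69 \left(30 - 71\right) = 69 \left(-41\right) = -2829$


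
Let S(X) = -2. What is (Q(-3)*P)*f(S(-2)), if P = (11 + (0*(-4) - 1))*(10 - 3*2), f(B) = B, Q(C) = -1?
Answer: 80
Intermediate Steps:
P = 40 (P = (11 + (0 - 1))*(10 - 6) = (11 - 1)*4 = 10*4 = 40)
(Q(-3)*P)*f(S(-2)) = -1*40*(-2) = -40*(-2) = 80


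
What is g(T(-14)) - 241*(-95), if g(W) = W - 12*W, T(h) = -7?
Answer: 22972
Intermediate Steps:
g(W) = -11*W
g(T(-14)) - 241*(-95) = -11*(-7) - 241*(-95) = 77 - 1*(-22895) = 77 + 22895 = 22972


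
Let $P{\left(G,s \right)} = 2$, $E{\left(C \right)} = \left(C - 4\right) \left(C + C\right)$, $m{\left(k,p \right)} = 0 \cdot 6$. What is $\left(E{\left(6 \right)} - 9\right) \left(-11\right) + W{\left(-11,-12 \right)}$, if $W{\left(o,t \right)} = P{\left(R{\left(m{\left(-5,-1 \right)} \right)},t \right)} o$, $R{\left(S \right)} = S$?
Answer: $-187$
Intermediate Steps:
$m{\left(k,p \right)} = 0$
$E{\left(C \right)} = 2 C \left(-4 + C\right)$ ($E{\left(C \right)} = \left(-4 + C\right) 2 C = 2 C \left(-4 + C\right)$)
$W{\left(o,t \right)} = 2 o$
$\left(E{\left(6 \right)} - 9\right) \left(-11\right) + W{\left(-11,-12 \right)} = \left(2 \cdot 6 \left(-4 + 6\right) - 9\right) \left(-11\right) + 2 \left(-11\right) = \left(2 \cdot 6 \cdot 2 - 9\right) \left(-11\right) - 22 = \left(24 - 9\right) \left(-11\right) - 22 = 15 \left(-11\right) - 22 = -165 - 22 = -187$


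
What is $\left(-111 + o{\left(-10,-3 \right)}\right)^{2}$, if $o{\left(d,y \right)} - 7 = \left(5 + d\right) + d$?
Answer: $14161$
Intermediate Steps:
$o{\left(d,y \right)} = 12 + 2 d$ ($o{\left(d,y \right)} = 7 + \left(\left(5 + d\right) + d\right) = 7 + \left(5 + 2 d\right) = 12 + 2 d$)
$\left(-111 + o{\left(-10,-3 \right)}\right)^{2} = \left(-111 + \left(12 + 2 \left(-10\right)\right)\right)^{2} = \left(-111 + \left(12 - 20\right)\right)^{2} = \left(-111 - 8\right)^{2} = \left(-119\right)^{2} = 14161$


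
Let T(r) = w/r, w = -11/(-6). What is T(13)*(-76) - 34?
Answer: -1744/39 ≈ -44.718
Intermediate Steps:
w = 11/6 (w = -11*(-⅙) = 11/6 ≈ 1.8333)
T(r) = 11/(6*r)
T(13)*(-76) - 34 = ((11/6)/13)*(-76) - 34 = ((11/6)*(1/13))*(-76) - 34 = (11/78)*(-76) - 34 = -418/39 - 34 = -1744/39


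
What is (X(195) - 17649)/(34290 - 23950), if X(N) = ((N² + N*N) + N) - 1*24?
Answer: 14643/2585 ≈ 5.6646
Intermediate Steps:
X(N) = -24 + N + 2*N² (X(N) = ((N² + N²) + N) - 24 = (2*N² + N) - 24 = (N + 2*N²) - 24 = -24 + N + 2*N²)
(X(195) - 17649)/(34290 - 23950) = ((-24 + 195 + 2*195²) - 17649)/(34290 - 23950) = ((-24 + 195 + 2*38025) - 17649)/10340 = ((-24 + 195 + 76050) - 17649)*(1/10340) = (76221 - 17649)*(1/10340) = 58572*(1/10340) = 14643/2585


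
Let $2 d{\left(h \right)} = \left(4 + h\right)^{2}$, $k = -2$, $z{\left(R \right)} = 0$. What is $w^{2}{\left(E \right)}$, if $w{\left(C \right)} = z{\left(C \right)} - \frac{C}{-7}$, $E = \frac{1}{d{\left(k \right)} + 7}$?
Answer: $\frac{1}{3969} \approx 0.00025195$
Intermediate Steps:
$d{\left(h \right)} = \frac{\left(4 + h\right)^{2}}{2}$
$E = \frac{1}{9}$ ($E = \frac{1}{\frac{\left(4 - 2\right)^{2}}{2} + 7} = \frac{1}{\frac{2^{2}}{2} + 7} = \frac{1}{\frac{1}{2} \cdot 4 + 7} = \frac{1}{2 + 7} = \frac{1}{9} \approx 0.11111$)
$w{\left(C \right)} = \frac{C}{7}$ ($w{\left(C \right)} = 0 - \frac{C}{-7} = 0 - C \left(- \frac{1}{7}\right) = 0 - - \frac{C}{7} = 0 + \frac{C}{7} = \frac{C}{7}$)
$w^{2}{\left(E \right)} = \left(\frac{1}{7} \cdot \frac{1}{9}\right)^{2} = \left(\frac{1}{63}\right)^{2} = \frac{1}{3969}$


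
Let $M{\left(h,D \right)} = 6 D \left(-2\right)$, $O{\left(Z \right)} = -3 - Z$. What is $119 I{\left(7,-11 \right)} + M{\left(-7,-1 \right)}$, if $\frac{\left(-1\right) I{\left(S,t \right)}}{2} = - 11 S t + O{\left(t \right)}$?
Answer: $-203478$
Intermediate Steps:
$I{\left(S,t \right)} = 6 + 2 t + 22 S t$ ($I{\left(S,t \right)} = - 2 \left(- 11 S t - \left(3 + t\right)\right) = - 2 \left(-3 - t - 11 S t\right) = 6 + 2 t + 22 S t$)
$M{\left(h,D \right)} = - 12 D$
$119 I{\left(7,-11 \right)} + M{\left(-7,-1 \right)} = 119 \left(6 + 2 \left(-11\right) + 22 \cdot 7 \left(-11\right)\right) - -12 = 119 \left(6 - 22 - 1694\right) + 12 = 119 \left(-1710\right) + 12 = -203490 + 12 = -203478$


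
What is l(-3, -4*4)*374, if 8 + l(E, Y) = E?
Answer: -4114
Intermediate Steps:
l(E, Y) = -8 + E
l(-3, -4*4)*374 = (-8 - 3)*374 = -11*374 = -4114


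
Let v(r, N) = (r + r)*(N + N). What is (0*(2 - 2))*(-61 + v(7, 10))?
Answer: 0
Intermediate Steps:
v(r, N) = 4*N*r (v(r, N) = (2*r)*(2*N) = 4*N*r)
(0*(2 - 2))*(-61 + v(7, 10)) = (0*(2 - 2))*(-61 + 4*10*7) = (0*0)*(-61 + 280) = 0*219 = 0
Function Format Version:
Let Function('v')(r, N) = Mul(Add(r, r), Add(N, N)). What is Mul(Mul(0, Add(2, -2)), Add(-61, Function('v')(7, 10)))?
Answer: 0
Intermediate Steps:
Function('v')(r, N) = Mul(4, N, r) (Function('v')(r, N) = Mul(Mul(2, r), Mul(2, N)) = Mul(4, N, r))
Mul(Mul(0, Add(2, -2)), Add(-61, Function('v')(7, 10))) = Mul(Mul(0, Add(2, -2)), Add(-61, Mul(4, 10, 7))) = Mul(Mul(0, 0), Add(-61, 280)) = Mul(0, 219) = 0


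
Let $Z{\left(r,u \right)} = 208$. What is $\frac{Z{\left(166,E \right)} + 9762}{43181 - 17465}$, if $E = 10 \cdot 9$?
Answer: $\frac{4985}{12858} \approx 0.3877$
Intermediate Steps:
$E = 90$
$\frac{Z{\left(166,E \right)} + 9762}{43181 - 17465} = \frac{208 + 9762}{43181 - 17465} = \frac{9970}{25716} = 9970 \cdot \frac{1}{25716} = \frac{4985}{12858}$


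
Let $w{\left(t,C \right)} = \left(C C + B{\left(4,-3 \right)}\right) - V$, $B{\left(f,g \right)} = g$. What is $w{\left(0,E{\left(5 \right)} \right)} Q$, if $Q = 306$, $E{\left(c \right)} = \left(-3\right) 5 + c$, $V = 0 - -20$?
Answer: $23562$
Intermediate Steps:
$V = 20$ ($V = 0 + 20 = 20$)
$E{\left(c \right)} = -15 + c$
$w{\left(t,C \right)} = -23 + C^{2}$ ($w{\left(t,C \right)} = \left(C C - 3\right) - 20 = \left(C^{2} - 3\right) - 20 = \left(-3 + C^{2}\right) - 20 = -23 + C^{2}$)
$w{\left(0,E{\left(5 \right)} \right)} Q = \left(-23 + \left(-15 + 5\right)^{2}\right) 306 = \left(-23 + \left(-10\right)^{2}\right) 306 = \left(-23 + 100\right) 306 = 77 \cdot 306 = 23562$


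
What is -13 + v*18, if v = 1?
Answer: 5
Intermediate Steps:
-13 + v*18 = -13 + 1*18 = -13 + 18 = 5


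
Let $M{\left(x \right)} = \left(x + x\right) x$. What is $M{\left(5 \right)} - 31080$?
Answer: $-31030$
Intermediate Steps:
$M{\left(x \right)} = 2 x^{2}$ ($M{\left(x \right)} = 2 x x = 2 x^{2}$)
$M{\left(5 \right)} - 31080 = 2 \cdot 5^{2} - 31080 = 2 \cdot 25 - 31080 = 50 - 31080 = -31030$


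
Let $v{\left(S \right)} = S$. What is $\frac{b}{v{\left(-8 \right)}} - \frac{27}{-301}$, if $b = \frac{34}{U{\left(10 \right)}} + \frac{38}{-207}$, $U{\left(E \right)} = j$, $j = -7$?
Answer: $\frac{44848}{62307} \approx 0.71979$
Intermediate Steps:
$U{\left(E \right)} = -7$
$b = - \frac{7304}{1449}$ ($b = \frac{34}{-7} + \frac{38}{-207} = 34 \left(- \frac{1}{7}\right) + 38 \left(- \frac{1}{207}\right) = - \frac{34}{7} - \frac{38}{207} = - \frac{7304}{1449} \approx -5.0407$)
$\frac{b}{v{\left(-8 \right)}} - \frac{27}{-301} = - \frac{7304}{1449 \left(-8\right)} - \frac{27}{-301} = \left(- \frac{7304}{1449}\right) \left(- \frac{1}{8}\right) - - \frac{27}{301} = \frac{913}{1449} + \frac{27}{301} = \frac{44848}{62307}$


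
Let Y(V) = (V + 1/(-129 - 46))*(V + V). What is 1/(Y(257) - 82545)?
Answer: 175/8671261 ≈ 2.0182e-5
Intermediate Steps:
Y(V) = 2*V*(-1/175 + V) (Y(V) = (V + 1/(-175))*(2*V) = (V - 1/175)*(2*V) = (-1/175 + V)*(2*V) = 2*V*(-1/175 + V))
1/(Y(257) - 82545) = 1/((2/175)*257*(-1 + 175*257) - 82545) = 1/((2/175)*257*(-1 + 44975) - 82545) = 1/((2/175)*257*44974 - 82545) = 1/(23116636/175 - 82545) = 1/(8671261/175) = 175/8671261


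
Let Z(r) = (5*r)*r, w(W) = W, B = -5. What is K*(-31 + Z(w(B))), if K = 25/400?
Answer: 47/8 ≈ 5.8750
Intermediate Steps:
Z(r) = 5*r²
K = 1/16 (K = 25*(1/400) = 1/16 ≈ 0.062500)
K*(-31 + Z(w(B))) = (-31 + 5*(-5)²)/16 = (-31 + 5*25)/16 = (-31 + 125)/16 = (1/16)*94 = 47/8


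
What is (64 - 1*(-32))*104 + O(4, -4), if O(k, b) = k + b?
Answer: 9984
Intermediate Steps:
O(k, b) = b + k
(64 - 1*(-32))*104 + O(4, -4) = (64 - 1*(-32))*104 + (-4 + 4) = (64 + 32)*104 + 0 = 96*104 + 0 = 9984 + 0 = 9984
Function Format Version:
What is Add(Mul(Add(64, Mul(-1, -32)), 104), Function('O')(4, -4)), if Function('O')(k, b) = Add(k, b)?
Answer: 9984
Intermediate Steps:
Function('O')(k, b) = Add(b, k)
Add(Mul(Add(64, Mul(-1, -32)), 104), Function('O')(4, -4)) = Add(Mul(Add(64, Mul(-1, -32)), 104), Add(-4, 4)) = Add(Mul(Add(64, 32), 104), 0) = Add(Mul(96, 104), 0) = Add(9984, 0) = 9984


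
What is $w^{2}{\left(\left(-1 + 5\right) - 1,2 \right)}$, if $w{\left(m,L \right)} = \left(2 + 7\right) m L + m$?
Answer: $3249$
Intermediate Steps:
$w{\left(m,L \right)} = m + 9 L m$ ($w{\left(m,L \right)} = 9 m L + m = 9 L m + m = m + 9 L m$)
$w^{2}{\left(\left(-1 + 5\right) - 1,2 \right)} = \left(\left(\left(-1 + 5\right) - 1\right) \left(1 + 9 \cdot 2\right)\right)^{2} = \left(\left(4 - 1\right) \left(1 + 18\right)\right)^{2} = \left(3 \cdot 19\right)^{2} = 57^{2} = 3249$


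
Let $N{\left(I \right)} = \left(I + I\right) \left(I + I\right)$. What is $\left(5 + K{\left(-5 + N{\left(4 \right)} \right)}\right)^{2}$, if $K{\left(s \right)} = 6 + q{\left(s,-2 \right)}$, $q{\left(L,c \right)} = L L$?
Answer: $12194064$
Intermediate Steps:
$N{\left(I \right)} = 4 I^{2}$ ($N{\left(I \right)} = 2 I 2 I = 4 I^{2}$)
$q{\left(L,c \right)} = L^{2}$
$K{\left(s \right)} = 6 + s^{2}$
$\left(5 + K{\left(-5 + N{\left(4 \right)} \right)}\right)^{2} = \left(5 + \left(6 + \left(-5 + 4 \cdot 4^{2}\right)^{2}\right)\right)^{2} = \left(5 + \left(6 + \left(-5 + 4 \cdot 16\right)^{2}\right)\right)^{2} = \left(5 + \left(6 + \left(-5 + 64\right)^{2}\right)\right)^{2} = \left(5 + \left(6 + 59^{2}\right)\right)^{2} = \left(5 + \left(6 + 3481\right)\right)^{2} = \left(5 + 3487\right)^{2} = 3492^{2} = 12194064$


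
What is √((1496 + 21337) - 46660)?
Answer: I*√23827 ≈ 154.36*I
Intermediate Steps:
√((1496 + 21337) - 46660) = √(22833 - 46660) = √(-23827) = I*√23827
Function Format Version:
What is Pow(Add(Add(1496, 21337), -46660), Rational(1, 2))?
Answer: Mul(I, Pow(23827, Rational(1, 2))) ≈ Mul(154.36, I)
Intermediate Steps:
Pow(Add(Add(1496, 21337), -46660), Rational(1, 2)) = Pow(Add(22833, -46660), Rational(1, 2)) = Pow(-23827, Rational(1, 2)) = Mul(I, Pow(23827, Rational(1, 2)))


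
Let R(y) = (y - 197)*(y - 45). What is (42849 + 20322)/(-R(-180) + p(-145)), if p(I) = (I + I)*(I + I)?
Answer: -63171/725 ≈ -87.132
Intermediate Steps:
R(y) = (-197 + y)*(-45 + y)
p(I) = 4*I**2 (p(I) = (2*I)*(2*I) = 4*I**2)
(42849 + 20322)/(-R(-180) + p(-145)) = (42849 + 20322)/(-(8865 + (-180)**2 - 242*(-180)) + 4*(-145)**2) = 63171/(-(8865 + 32400 + 43560) + 4*21025) = 63171/(-1*84825 + 84100) = 63171/(-84825 + 84100) = 63171/(-725) = 63171*(-1/725) = -63171/725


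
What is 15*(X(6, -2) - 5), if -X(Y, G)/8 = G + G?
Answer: 405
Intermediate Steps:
X(Y, G) = -16*G (X(Y, G) = -8*(G + G) = -16*G)
15*(X(6, -2) - 5) = 15*(-16*(-2) - 5) = 15*(32 - 5) = 15*27 = 405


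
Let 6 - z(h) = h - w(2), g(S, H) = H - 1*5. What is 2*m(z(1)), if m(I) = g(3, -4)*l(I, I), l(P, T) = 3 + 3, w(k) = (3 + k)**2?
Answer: -108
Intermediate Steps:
g(S, H) = -5 + H (g(S, H) = H - 5 = -5 + H)
z(h) = 31 - h (z(h) = 6 - (h - (3 + 2)**2) = 6 - (h - 1*5**2) = 6 - (h - 1*25) = 6 - (h - 25) = 6 - (-25 + h) = 6 + (25 - h) = 31 - h)
l(P, T) = 6
m(I) = -54 (m(I) = (-5 - 4)*6 = -9*6 = -54)
2*m(z(1)) = 2*(-54) = -108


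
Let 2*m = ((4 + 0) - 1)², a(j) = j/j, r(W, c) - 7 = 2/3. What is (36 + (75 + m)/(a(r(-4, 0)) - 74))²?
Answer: 25979409/21316 ≈ 1218.8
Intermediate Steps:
r(W, c) = 23/3 (r(W, c) = 7 + 2/3 = 7 + 2*(⅓) = 7 + ⅔ = 23/3)
a(j) = 1
m = 9/2 (m = ((4 + 0) - 1)²/2 = (4 - 1)²/2 = (½)*3² = (½)*9 = 9/2 ≈ 4.5000)
(36 + (75 + m)/(a(r(-4, 0)) - 74))² = (36 + (75 + 9/2)/(1 - 74))² = (36 + (159/2)/(-73))² = (36 + (159/2)*(-1/73))² = (36 - 159/146)² = (5097/146)² = 25979409/21316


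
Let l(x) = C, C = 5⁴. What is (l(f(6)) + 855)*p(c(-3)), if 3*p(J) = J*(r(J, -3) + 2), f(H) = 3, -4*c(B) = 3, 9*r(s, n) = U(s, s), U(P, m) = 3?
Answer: -2590/3 ≈ -863.33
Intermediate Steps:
r(s, n) = ⅓ (r(s, n) = (⅑)*3 = ⅓)
c(B) = -¾ (c(B) = -¼*3 = -¾)
C = 625
l(x) = 625
p(J) = 7*J/9 (p(J) = (J*(⅓ + 2))/3 = (J*(7/3))/3 = (7*J/3)/3 = 7*J/9)
(l(f(6)) + 855)*p(c(-3)) = (625 + 855)*((7/9)*(-¾)) = 1480*(-7/12) = -2590/3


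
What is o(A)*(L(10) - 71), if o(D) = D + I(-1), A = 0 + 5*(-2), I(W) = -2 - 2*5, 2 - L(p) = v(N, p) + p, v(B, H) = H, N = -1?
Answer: 1958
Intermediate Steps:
L(p) = 2 - 2*p (L(p) = 2 - (p + p) = 2 - 2*p)
I(W) = -12 (I(W) = -2 - 10 = -12)
A = -10 (A = 0 - 10 = -10)
o(D) = -12 + D (o(D) = D - 12 = -12 + D)
o(A)*(L(10) - 71) = (-12 - 10)*((2 - 2*10) - 71) = -22*((2 - 20) - 71) = -22*(-18 - 71) = -22*(-89) = 1958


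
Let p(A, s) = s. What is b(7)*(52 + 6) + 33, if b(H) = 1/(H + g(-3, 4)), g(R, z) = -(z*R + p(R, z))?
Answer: 553/15 ≈ 36.867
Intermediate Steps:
g(R, z) = -z - R*z (g(R, z) = -(z*R + z) = -(R*z + z) = -(z + R*z) = -z - R*z)
b(H) = 1/(8 + H) (b(H) = 1/(H + 4*(-1 - 1*(-3))) = 1/(H + 4*(-1 + 3)) = 1/(H + 4*2) = 1/(H + 8) = 1/(8 + H))
b(7)*(52 + 6) + 33 = (52 + 6)/(8 + 7) + 33 = 58/15 + 33 = 553/15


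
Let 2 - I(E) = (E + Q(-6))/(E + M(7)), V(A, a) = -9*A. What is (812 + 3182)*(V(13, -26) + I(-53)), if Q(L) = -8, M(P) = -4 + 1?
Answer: -12982497/28 ≈ -4.6366e+5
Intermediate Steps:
M(P) = -3
I(E) = 2 - (-8 + E)/(-3 + E) (I(E) = 2 - (E - 8)/(E - 3) = 2 - (-8 + E)/(-3 + E))
(812 + 3182)*(V(13, -26) + I(-53)) = (812 + 3182)*(-9*13 + (2 - 53)/(-3 - 53)) = 3994*(-117 - 51/(-56)) = 3994*(-117 - 1/56*(-51)) = 3994*(-117 + 51/56) = 3994*(-6501/56) = -12982497/28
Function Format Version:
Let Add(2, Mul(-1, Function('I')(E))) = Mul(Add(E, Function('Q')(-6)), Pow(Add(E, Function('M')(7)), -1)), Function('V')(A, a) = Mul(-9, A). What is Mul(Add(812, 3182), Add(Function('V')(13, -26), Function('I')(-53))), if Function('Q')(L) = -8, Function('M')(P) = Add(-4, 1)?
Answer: Rational(-12982497, 28) ≈ -4.6366e+5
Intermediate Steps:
Function('M')(P) = -3
Function('I')(E) = Add(2, Mul(-1, Pow(Add(-3, E), -1), Add(-8, E))) (Function('I')(E) = Add(2, Mul(-1, Mul(Add(E, -8), Pow(Add(E, -3), -1)))) = Add(2, Mul(-1, Mul(Add(-8, E), Pow(Add(-3, E), -1)))) = Add(2, Mul(-1, Mul(Pow(Add(-3, E), -1), Add(-8, E)))) = Add(2, Mul(-1, Pow(Add(-3, E), -1), Add(-8, E))))
Mul(Add(812, 3182), Add(Function('V')(13, -26), Function('I')(-53))) = Mul(Add(812, 3182), Add(Mul(-9, 13), Mul(Pow(Add(-3, -53), -1), Add(2, -53)))) = Mul(3994, Add(-117, Mul(Pow(-56, -1), -51))) = Mul(3994, Add(-117, Mul(Rational(-1, 56), -51))) = Mul(3994, Add(-117, Rational(51, 56))) = Mul(3994, Rational(-6501, 56)) = Rational(-12982497, 28)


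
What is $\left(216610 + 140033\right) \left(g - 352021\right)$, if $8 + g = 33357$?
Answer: $-113652138096$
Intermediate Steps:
$g = 33349$ ($g = -8 + 33357 = 33349$)
$\left(216610 + 140033\right) \left(g - 352021\right) = \left(216610 + 140033\right) \left(33349 - 352021\right) = 356643 \left(-318672\right) = -113652138096$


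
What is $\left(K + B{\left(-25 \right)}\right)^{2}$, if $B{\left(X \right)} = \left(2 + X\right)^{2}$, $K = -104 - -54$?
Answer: $229441$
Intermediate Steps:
$K = -50$ ($K = -104 + 54 = -50$)
$\left(K + B{\left(-25 \right)}\right)^{2} = \left(-50 + \left(2 - 25\right)^{2}\right)^{2} = \left(-50 + \left(-23\right)^{2}\right)^{2} = \left(-50 + 529\right)^{2} = 479^{2} = 229441$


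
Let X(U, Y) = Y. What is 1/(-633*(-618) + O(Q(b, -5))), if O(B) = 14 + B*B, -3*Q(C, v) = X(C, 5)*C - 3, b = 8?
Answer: 9/3522241 ≈ 2.5552e-6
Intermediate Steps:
Q(C, v) = 1 - 5*C/3 (Q(C, v) = -(5*C - 3)/3 = -(-3 + 5*C)/3 = 1 - 5*C/3)
O(B) = 14 + B²
1/(-633*(-618) + O(Q(b, -5))) = 1/(-633*(-618) + (14 + (1 - 5/3*8)²)) = 1/(391194 + (14 + (1 - 40/3)²)) = 1/(391194 + (14 + (-37/3)²)) = 1/(391194 + (14 + 1369/9)) = 1/(391194 + 1495/9) = 1/(3522241/9) = 9/3522241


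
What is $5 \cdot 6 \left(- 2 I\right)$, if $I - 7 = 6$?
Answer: $-780$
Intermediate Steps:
$I = 13$ ($I = 7 + 6 = 13$)
$5 \cdot 6 \left(- 2 I\right) = 5 \cdot 6 \left(\left(-2\right) 13\right) = 30 \left(-26\right) = -780$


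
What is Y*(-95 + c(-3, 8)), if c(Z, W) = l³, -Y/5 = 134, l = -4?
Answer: 106530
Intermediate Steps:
Y = -670 (Y = -5*134 = -670)
c(Z, W) = -64 (c(Z, W) = (-4)³ = -64)
Y*(-95 + c(-3, 8)) = -670*(-95 - 64) = -670*(-159) = 106530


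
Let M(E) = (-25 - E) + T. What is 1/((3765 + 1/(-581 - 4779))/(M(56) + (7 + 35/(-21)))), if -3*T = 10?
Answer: -423440/20180399 ≈ -0.020983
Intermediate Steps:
T = -10/3 (T = -⅓*10 = -10/3 ≈ -3.3333)
M(E) = -85/3 - E (M(E) = (-25 - E) - 10/3 = -85/3 - E)
1/((3765 + 1/(-581 - 4779))/(M(56) + (7 + 35/(-21)))) = 1/((3765 + 1/(-581 - 4779))/((-85/3 - 1*56) + (7 + 35/(-21)))) = 1/((3765 + 1/(-5360))/((-85/3 - 56) + (7 - 1/21*35))) = 1/((3765 - 1/5360)/(-253/3 + (7 - 5/3))) = 1/(20180399/(5360*(-253/3 + 16/3))) = 1/((20180399/5360)/(-79)) = 1/((20180399/5360)*(-1/79)) = 1/(-20180399/423440) = -423440/20180399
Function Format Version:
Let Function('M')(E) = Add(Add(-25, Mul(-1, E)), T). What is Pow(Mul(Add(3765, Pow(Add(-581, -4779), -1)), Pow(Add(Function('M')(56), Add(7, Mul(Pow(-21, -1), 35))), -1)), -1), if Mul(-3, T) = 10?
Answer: Rational(-423440, 20180399) ≈ -0.020983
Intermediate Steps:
T = Rational(-10, 3) (T = Mul(Rational(-1, 3), 10) = Rational(-10, 3) ≈ -3.3333)
Function('M')(E) = Add(Rational(-85, 3), Mul(-1, E)) (Function('M')(E) = Add(Add(-25, Mul(-1, E)), Rational(-10, 3)) = Add(Rational(-85, 3), Mul(-1, E)))
Pow(Mul(Add(3765, Pow(Add(-581, -4779), -1)), Pow(Add(Function('M')(56), Add(7, Mul(Pow(-21, -1), 35))), -1)), -1) = Pow(Mul(Add(3765, Pow(Add(-581, -4779), -1)), Pow(Add(Add(Rational(-85, 3), Mul(-1, 56)), Add(7, Mul(Pow(-21, -1), 35))), -1)), -1) = Pow(Mul(Add(3765, Pow(-5360, -1)), Pow(Add(Add(Rational(-85, 3), -56), Add(7, Mul(Rational(-1, 21), 35))), -1)), -1) = Pow(Mul(Add(3765, Rational(-1, 5360)), Pow(Add(Rational(-253, 3), Add(7, Rational(-5, 3))), -1)), -1) = Pow(Mul(Rational(20180399, 5360), Pow(Add(Rational(-253, 3), Rational(16, 3)), -1)), -1) = Pow(Mul(Rational(20180399, 5360), Pow(-79, -1)), -1) = Pow(Mul(Rational(20180399, 5360), Rational(-1, 79)), -1) = Pow(Rational(-20180399, 423440), -1) = Rational(-423440, 20180399)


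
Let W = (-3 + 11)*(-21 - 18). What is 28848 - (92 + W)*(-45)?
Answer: 18948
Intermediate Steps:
W = -312 (W = 8*(-39) = -312)
28848 - (92 + W)*(-45) = 28848 - (92 - 312)*(-45) = 28848 - (-220)*(-45) = 28848 - 1*9900 = 28848 - 9900 = 18948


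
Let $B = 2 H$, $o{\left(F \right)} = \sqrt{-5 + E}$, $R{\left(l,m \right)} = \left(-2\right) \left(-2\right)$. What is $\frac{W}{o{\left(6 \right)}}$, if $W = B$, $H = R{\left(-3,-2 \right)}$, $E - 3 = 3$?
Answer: $8$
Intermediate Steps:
$E = 6$ ($E = 3 + 3 = 6$)
$R{\left(l,m \right)} = 4$
$H = 4$
$o{\left(F \right)} = 1$ ($o{\left(F \right)} = \sqrt{-5 + 6} = \sqrt{1} = 1$)
$B = 8$ ($B = 2 \cdot 4 = 8$)
$W = 8$
$\frac{W}{o{\left(6 \right)}} = \frac{8}{1} = 8 \cdot 1 = 8$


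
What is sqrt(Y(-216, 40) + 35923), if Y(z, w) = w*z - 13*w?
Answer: sqrt(26763) ≈ 163.59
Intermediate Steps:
Y(z, w) = -13*w + w*z
sqrt(Y(-216, 40) + 35923) = sqrt(40*(-13 - 216) + 35923) = sqrt(40*(-229) + 35923) = sqrt(-9160 + 35923) = sqrt(26763)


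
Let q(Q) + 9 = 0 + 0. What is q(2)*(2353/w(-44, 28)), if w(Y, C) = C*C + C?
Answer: -21177/812 ≈ -26.080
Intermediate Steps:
w(Y, C) = C + C² (w(Y, C) = C² + C = C + C²)
q(Q) = -9 (q(Q) = -9 + (0 + 0) = -9 + 0 = -9)
q(2)*(2353/w(-44, 28)) = -21177/(28*(1 + 28)) = -21177/(28*29) = -21177/812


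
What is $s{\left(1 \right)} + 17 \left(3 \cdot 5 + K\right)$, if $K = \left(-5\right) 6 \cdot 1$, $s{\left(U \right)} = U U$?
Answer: $-254$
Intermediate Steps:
$s{\left(U \right)} = U^{2}$
$K = -30$ ($K = \left(-30\right) 1 = -30$)
$s{\left(1 \right)} + 17 \left(3 \cdot 5 + K\right) = 1^{2} + 17 \left(3 \cdot 5 - 30\right) = 1 + 17 \left(15 - 30\right) = 1 + 17 \left(-15\right) = 1 - 255 = -254$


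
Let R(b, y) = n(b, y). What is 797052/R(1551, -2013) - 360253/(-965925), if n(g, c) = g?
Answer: 256817068501/499383225 ≈ 514.27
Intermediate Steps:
R(b, y) = b
797052/R(1551, -2013) - 360253/(-965925) = 797052/1551 - 360253/(-965925) = 797052*(1/1551) - 360253*(-1/965925) = 265684/517 + 360253/965925 = 256817068501/499383225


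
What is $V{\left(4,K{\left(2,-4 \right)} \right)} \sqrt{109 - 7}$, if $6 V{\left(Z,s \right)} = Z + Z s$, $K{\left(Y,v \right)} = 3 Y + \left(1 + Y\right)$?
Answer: $\frac{20 \sqrt{102}}{3} \approx 67.33$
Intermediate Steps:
$K{\left(Y,v \right)} = 1 + 4 Y$
$V{\left(Z,s \right)} = \frac{Z}{6} + \frac{Z s}{6}$ ($V{\left(Z,s \right)} = \frac{Z + Z s}{6} = \frac{Z}{6} + \frac{Z s}{6}$)
$V{\left(4,K{\left(2,-4 \right)} \right)} \sqrt{109 - 7} = \frac{1}{6} \cdot 4 \left(1 + \left(1 + 4 \cdot 2\right)\right) \sqrt{109 - 7} = \frac{1}{6} \cdot 4 \left(1 + \left(1 + 8\right)\right) \sqrt{102} = \frac{1}{6} \cdot 4 \left(1 + 9\right) \sqrt{102} = \frac{1}{6} \cdot 4 \cdot 10 \sqrt{102} = \frac{20 \sqrt{102}}{3}$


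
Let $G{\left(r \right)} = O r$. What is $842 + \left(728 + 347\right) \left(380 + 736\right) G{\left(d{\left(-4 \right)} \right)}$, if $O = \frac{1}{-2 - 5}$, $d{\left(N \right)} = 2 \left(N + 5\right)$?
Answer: $- \frac{2393506}{7} \approx -3.4193 \cdot 10^{5}$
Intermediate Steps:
$d{\left(N \right)} = 10 + 2 N$ ($d{\left(N \right)} = 2 \left(5 + N\right) = 10 + 2 N$)
$O = - \frac{1}{7}$ ($O = \frac{1}{-7} = - \frac{1}{7} \approx -0.14286$)
$G{\left(r \right)} = - \frac{r}{7}$
$842 + \left(728 + 347\right) \left(380 + 736\right) G{\left(d{\left(-4 \right)} \right)} = 842 + \left(728 + 347\right) \left(380 + 736\right) \left(- \frac{10 + 2 \left(-4\right)}{7}\right) = 842 + 1075 \cdot 1116 \left(- \frac{10 - 8}{7}\right) = 842 + 1199700 \left(\left(- \frac{1}{7}\right) 2\right) = 842 + 1199700 \left(- \frac{2}{7}\right) = 842 - \frac{2399400}{7} = - \frac{2393506}{7}$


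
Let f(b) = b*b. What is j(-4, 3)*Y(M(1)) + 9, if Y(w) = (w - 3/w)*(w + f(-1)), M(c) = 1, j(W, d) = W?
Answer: 25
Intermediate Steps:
f(b) = b²
Y(w) = (1 + w)*(w - 3/w) (Y(w) = (w - 3/w)*(w + (-1)²) = (w - 3/w)*(w + 1) = (w - 3/w)*(1 + w) = (1 + w)*(w - 3/w))
j(-4, 3)*Y(M(1)) + 9 = -4*(-3 + 1 + 1² - 3/1) + 9 = -4*(-3 + 1 + 1 - 3*1) + 9 = -4*(-3 + 1 + 1 - 3) + 9 = -4*(-4) + 9 = 16 + 9 = 25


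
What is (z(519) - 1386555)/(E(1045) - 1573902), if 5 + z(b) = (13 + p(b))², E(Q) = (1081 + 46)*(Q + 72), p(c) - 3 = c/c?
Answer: 1386271/315043 ≈ 4.4003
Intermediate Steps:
p(c) = 4 (p(c) = 3 + c/c = 3 + 1 = 4)
E(Q) = 81144 + 1127*Q (E(Q) = 1127*(72 + Q) = 81144 + 1127*Q)
z(b) = 284 (z(b) = -5 + (13 + 4)² = -5 + 17² = -5 + 289 = 284)
(z(519) - 1386555)/(E(1045) - 1573902) = (284 - 1386555)/((81144 + 1127*1045) - 1573902) = -1386271/((81144 + 1177715) - 1573902) = -1386271/(1258859 - 1573902) = -1386271/(-315043) = -1386271*(-1/315043) = 1386271/315043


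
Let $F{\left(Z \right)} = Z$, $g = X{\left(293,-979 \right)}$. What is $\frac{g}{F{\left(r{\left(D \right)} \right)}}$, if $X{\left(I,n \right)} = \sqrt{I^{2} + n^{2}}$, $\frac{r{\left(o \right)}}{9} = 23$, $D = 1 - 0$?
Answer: $\frac{\sqrt{1044290}}{207} \approx 4.9367$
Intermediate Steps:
$D = 1$ ($D = 1 + 0 = 1$)
$r{\left(o \right)} = 207$ ($r{\left(o \right)} = 9 \cdot 23 = 207$)
$g = \sqrt{1044290}$ ($g = \sqrt{293^{2} + \left(-979\right)^{2}} = \sqrt{85849 + 958441} = \sqrt{1044290} \approx 1021.9$)
$\frac{g}{F{\left(r{\left(D \right)} \right)}} = \frac{\sqrt{1044290}}{207}$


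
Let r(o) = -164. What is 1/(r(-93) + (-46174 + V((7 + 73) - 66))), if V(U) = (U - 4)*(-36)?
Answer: -1/46698 ≈ -2.1414e-5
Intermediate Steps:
V(U) = 144 - 36*U (V(U) = (-4 + U)*(-36) = 144 - 36*U)
1/(r(-93) + (-46174 + V((7 + 73) - 66))) = 1/(-164 + (-46174 + (144 - 36*((7 + 73) - 66)))) = 1/(-164 + (-46174 + (144 - 36*(80 - 66)))) = 1/(-164 + (-46174 + (144 - 36*14))) = 1/(-164 + (-46174 + (144 - 504))) = 1/(-164 + (-46174 - 360)) = 1/(-164 - 46534) = 1/(-46698) = -1/46698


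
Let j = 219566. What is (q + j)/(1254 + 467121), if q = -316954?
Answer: -97388/468375 ≈ -0.20793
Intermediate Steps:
(q + j)/(1254 + 467121) = (-316954 + 219566)/(1254 + 467121) = -97388/468375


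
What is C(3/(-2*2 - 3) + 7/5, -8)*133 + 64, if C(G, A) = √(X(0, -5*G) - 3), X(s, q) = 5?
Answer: 64 + 133*√2 ≈ 252.09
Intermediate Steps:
C(G, A) = √2 (C(G, A) = √(5 - 3) = √2)
C(3/(-2*2 - 3) + 7/5, -8)*133 + 64 = √2*133 + 64 = 133*√2 + 64 = 64 + 133*√2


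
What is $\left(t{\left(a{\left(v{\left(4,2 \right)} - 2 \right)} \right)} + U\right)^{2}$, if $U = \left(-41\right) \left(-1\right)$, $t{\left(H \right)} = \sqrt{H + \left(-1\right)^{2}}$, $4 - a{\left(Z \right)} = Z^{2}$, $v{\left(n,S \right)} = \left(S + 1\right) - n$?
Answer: $1677 + 164 i \approx 1677.0 + 164.0 i$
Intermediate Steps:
$v{\left(n,S \right)} = 1 + S - n$ ($v{\left(n,S \right)} = \left(1 + S\right) - n = 1 + S - n$)
$a{\left(Z \right)} = 4 - Z^{2}$
$t{\left(H \right)} = \sqrt{1 + H}$ ($t{\left(H \right)} = \sqrt{H + 1} = \sqrt{1 + H}$)
$U = 41$
$\left(t{\left(a{\left(v{\left(4,2 \right)} - 2 \right)} \right)} + U\right)^{2} = \left(\sqrt{1 + \left(4 - \left(\left(1 + 2 - 4\right) - 2\right)^{2}\right)} + 41\right)^{2} = \left(\sqrt{1 + \left(4 - \left(-1 - 2\right)^{2}\right)} + 41\right)^{2} = \left(\sqrt{1 + \left(4 - \left(-3\right)^{2}\right)} + 41\right)^{2} = \left(\sqrt{1 + \left(4 - 9\right)} + 41\right)^{2} = \left(\sqrt{1 - 5} + 41\right)^{2} = \left(\sqrt{-4} + 41\right)^{2} = \left(2 i + 41\right)^{2} = \left(41 + 2 i\right)^{2}$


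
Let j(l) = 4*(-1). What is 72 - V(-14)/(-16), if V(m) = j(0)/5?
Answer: 1439/20 ≈ 71.950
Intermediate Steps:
j(l) = -4
V(m) = -⅘ (V(m) = -4/5 = -4*⅕ = -⅘)
72 - V(-14)/(-16) = 72 - (-4)/(5*(-16)) = 72 - (-4)*(-1)/(5*16) = 72 - 1*1/20 = 72 - 1/20 = 1439/20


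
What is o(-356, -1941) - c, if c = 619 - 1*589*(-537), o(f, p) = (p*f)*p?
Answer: -1341540148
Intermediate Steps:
o(f, p) = f*p**2 (o(f, p) = (f*p)*p = f*p**2)
c = 316912 (c = 619 - 589*(-537) = 619 + 316293 = 316912)
o(-356, -1941) - c = -356*(-1941)**2 - 1*316912 = -356*3767481 - 316912 = -1341223236 - 316912 = -1341540148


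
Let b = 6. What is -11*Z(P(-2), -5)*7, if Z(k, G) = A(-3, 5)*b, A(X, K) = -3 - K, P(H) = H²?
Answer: 3696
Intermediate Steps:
Z(k, G) = -48 (Z(k, G) = (-3 - 1*5)*6 = (-3 - 5)*6 = -8*6 = -48)
-11*Z(P(-2), -5)*7 = -11*(-48)*7 = 528*7 = 3696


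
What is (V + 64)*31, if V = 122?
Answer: 5766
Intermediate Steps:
(V + 64)*31 = (122 + 64)*31 = 186*31 = 5766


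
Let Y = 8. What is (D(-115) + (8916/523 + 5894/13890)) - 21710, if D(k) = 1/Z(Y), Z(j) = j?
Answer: -630335239357/29057880 ≈ -21692.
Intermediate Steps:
D(k) = 1/8
(D(-115) + (8916/523 + 5894/13890)) - 21710 = (1/8 + (8916/523 + 5894/13890)) - 21710 = (1/8 + (8916*(1/523) + 5894*(1/13890))) - 21710 = (1/8 + (8916/523 + 2947/6945)) - 21710 = (1/8 + 63462901/3632235) - 21710 = 511335443/29057880 - 21710 = -630335239357/29057880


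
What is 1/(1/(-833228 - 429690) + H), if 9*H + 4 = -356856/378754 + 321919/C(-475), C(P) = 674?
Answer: 362697698893419/19048981390405250 ≈ 0.019040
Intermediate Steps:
H = 60333233599/1148760882 (H = -4/9 + (-356856/378754 + 321919/674)/9 = -4/9 + (-356856*1/378754 + 321919*(1/674))/9 = -4/9 + (-178428/189377 + 321919/674)/9 = -4/9 + (⅑)*(60843793991/127640098) = -4/9 + 60843793991/1148760882 = 60333233599/1148760882 ≈ 52.520)
1/(1/(-833228 - 429690) + H) = 1/(1/(-833228 - 429690) + 60333233599/1148760882) = 1/(1/(-1262918) + 60333233599/1148760882) = 1/(-1/1262918 + 60333233599/1148760882) = 1/(19048981390405250/362697698893419) = 362697698893419/19048981390405250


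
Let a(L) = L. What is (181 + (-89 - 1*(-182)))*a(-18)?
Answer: -4932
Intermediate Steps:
(181 + (-89 - 1*(-182)))*a(-18) = (181 + (-89 - 1*(-182)))*(-18) = (181 + (-89 + 182))*(-18) = (181 + 93)*(-18) = 274*(-18) = -4932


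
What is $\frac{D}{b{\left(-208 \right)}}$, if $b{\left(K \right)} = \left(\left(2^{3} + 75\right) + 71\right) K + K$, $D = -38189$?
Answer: $\frac{38189}{32240} \approx 1.1845$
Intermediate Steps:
$b{\left(K \right)} = 155 K$ ($b{\left(K \right)} = \left(\left(8 + 75\right) + 71\right) K + K = \left(83 + 71\right) K + K = 154 K + K = 155 K$)
$\frac{D}{b{\left(-208 \right)}} = - \frac{38189}{155 \left(-208\right)} = - \frac{38189}{-32240} = \left(-38189\right) \left(- \frac{1}{32240}\right) = \frac{38189}{32240}$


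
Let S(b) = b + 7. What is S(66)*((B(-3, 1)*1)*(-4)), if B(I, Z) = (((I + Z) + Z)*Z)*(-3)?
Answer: -876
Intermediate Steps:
S(b) = 7 + b
B(I, Z) = -3*Z*(I + 2*Z) (B(I, Z) = ((I + 2*Z)*Z)*(-3) = (Z*(I + 2*Z))*(-3) = -3*Z*(I + 2*Z))
S(66)*((B(-3, 1)*1)*(-4)) = (7 + 66)*((-3*1*(-3 + 2*1)*1)*(-4)) = 73*((-3*1*(-3 + 2)*1)*(-4)) = 73*((-3*1*(-1)*1)*(-4)) = 73*((3*1)*(-4)) = 73*(3*(-4)) = 73*(-12) = -876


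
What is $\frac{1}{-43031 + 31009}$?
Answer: $- \frac{1}{12022} \approx -8.3181 \cdot 10^{-5}$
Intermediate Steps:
$\frac{1}{-43031 + 31009} = \frac{1}{-12022} = - \frac{1}{12022}$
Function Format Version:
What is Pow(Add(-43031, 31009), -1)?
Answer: Rational(-1, 12022) ≈ -8.3181e-5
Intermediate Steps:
Pow(Add(-43031, 31009), -1) = Pow(-12022, -1) = Rational(-1, 12022)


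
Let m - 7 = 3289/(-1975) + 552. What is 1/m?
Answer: 1975/1100736 ≈ 0.0017943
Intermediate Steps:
m = 1100736/1975 (m = 7 + (3289/(-1975) + 552) = 7 + (3289*(-1/1975) + 552) = 7 + (-3289/1975 + 552) = 7 + 1086911/1975 = 1100736/1975 ≈ 557.33)
1/m = 1/(1100736/1975) = 1975/1100736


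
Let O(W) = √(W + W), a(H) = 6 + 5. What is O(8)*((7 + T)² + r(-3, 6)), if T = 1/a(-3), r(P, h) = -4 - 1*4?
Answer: 20464/121 ≈ 169.12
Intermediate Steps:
a(H) = 11
O(W) = √2*√W (O(W) = √(2*W) = √2*√W)
r(P, h) = -8 (r(P, h) = -4 - 4 = -8)
T = 1/11 ≈ 0.090909
O(8)*((7 + T)² + r(-3, 6)) = (√2*√8)*((7 + 1/11)² - 8) = (√2*(2*√2))*((78/11)² - 8) = 4*(6084/121 - 8) = 4*(5116/121) = 20464/121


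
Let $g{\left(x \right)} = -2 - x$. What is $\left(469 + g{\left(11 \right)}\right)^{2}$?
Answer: $207936$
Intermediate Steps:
$\left(469 + g{\left(11 \right)}\right)^{2} = \left(469 - 13\right)^{2} = 456^{2} = 207936$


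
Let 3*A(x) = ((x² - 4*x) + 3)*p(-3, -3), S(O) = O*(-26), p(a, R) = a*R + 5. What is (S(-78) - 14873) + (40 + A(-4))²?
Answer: 256495/9 ≈ 28499.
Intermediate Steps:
p(a, R) = 5 + R*a (p(a, R) = R*a + 5 = 5 + R*a)
S(O) = -26*O
A(x) = 14 - 56*x/3 + 14*x²/3 (A(x) = (((x² - 4*x) + 3)*(5 - 3*(-3)))/3 = ((3 + x² - 4*x)*(5 + 9))/3 = ((3 + x² - 4*x)*14)/3 = (42 - 56*x + 14*x²)/3 = 14 - 56*x/3 + 14*x²/3)
(S(-78) - 14873) + (40 + A(-4))² = (-26*(-78) - 14873) + (40 + (14 - 56/3*(-4) + (14/3)*(-4)²))² = (2028 - 14873) + (40 + (14 + 224/3 + (14/3)*16))² = -12845 + (40 + (14 + 224/3 + 224/3))² = -12845 + (40 + 490/3)² = -12845 + (610/3)² = -12845 + 372100/9 = 256495/9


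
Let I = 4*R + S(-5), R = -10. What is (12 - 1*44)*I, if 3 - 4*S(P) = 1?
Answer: 1264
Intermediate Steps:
S(P) = 1/2 (S(P) = 3/4 - 1/4*1 = 3/4 - 1/4 = 1/2)
I = -79/2 (I = 4*(-10) + 1/2 = -40 + 1/2 = -79/2 ≈ -39.500)
(12 - 1*44)*I = (12 - 1*44)*(-79/2) = (12 - 44)*(-79/2) = -32*(-79/2) = 1264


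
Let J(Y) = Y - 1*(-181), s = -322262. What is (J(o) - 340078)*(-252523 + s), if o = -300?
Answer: 195540132645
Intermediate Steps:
J(Y) = 181 + Y (J(Y) = Y + 181 = 181 + Y)
(J(o) - 340078)*(-252523 + s) = ((181 - 300) - 340078)*(-252523 - 322262) = (-119 - 340078)*(-574785) = -340197*(-574785) = 195540132645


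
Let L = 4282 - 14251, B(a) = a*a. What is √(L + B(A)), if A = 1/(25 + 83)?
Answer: I*√116278415/108 ≈ 99.845*I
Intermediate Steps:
A = 1/108 ≈ 0.0092593
B(a) = a²
L = -9969
√(L + B(A)) = √(-9969 + (1/108)²) = √(-9969 + 1/11664) = √(-116278415/11664) = I*√116278415/108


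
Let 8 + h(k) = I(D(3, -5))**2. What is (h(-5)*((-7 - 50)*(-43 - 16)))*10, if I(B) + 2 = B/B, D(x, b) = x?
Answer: -235410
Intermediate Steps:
I(B) = -1 (I(B) = -2 + B/B = -2 + 1 = -1)
h(k) = -7 (h(k) = -8 + (-1)**2 = -8 + 1 = -7)
(h(-5)*((-7 - 50)*(-43 - 16)))*10 = -7*(-7 - 50)*(-43 - 16)*10 = -(-399)*(-59)*10 = -7*3363*10 = -23541*10 = -235410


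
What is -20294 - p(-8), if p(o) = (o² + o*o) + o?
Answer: -20414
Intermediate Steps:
p(o) = o + 2*o² (p(o) = (o² + o²) + o = 2*o² + o = o + 2*o²)
-20294 - p(-8) = -20294 - (-8)*(1 + 2*(-8)) = -20294 - (-8)*(1 - 16) = -20294 - (-8)*(-15) = -20294 - 1*120 = -20294 - 120 = -20414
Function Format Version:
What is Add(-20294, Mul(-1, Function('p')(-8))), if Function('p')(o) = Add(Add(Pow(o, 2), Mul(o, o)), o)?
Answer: -20414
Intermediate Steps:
Function('p')(o) = Add(o, Mul(2, Pow(o, 2))) (Function('p')(o) = Add(Add(Pow(o, 2), Pow(o, 2)), o) = Add(Mul(2, Pow(o, 2)), o) = Add(o, Mul(2, Pow(o, 2))))
Add(-20294, Mul(-1, Function('p')(-8))) = Add(-20294, Mul(-1, Mul(-8, Add(1, Mul(2, -8))))) = Add(-20294, Mul(-1, Mul(-8, Add(1, -16)))) = Add(-20294, Mul(-1, Mul(-8, -15))) = Add(-20294, Mul(-1, 120)) = Add(-20294, -120) = -20414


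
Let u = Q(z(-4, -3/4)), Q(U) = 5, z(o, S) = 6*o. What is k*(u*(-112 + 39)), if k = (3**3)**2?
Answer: -266085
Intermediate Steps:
k = 729 (k = 27**2 = 729)
u = 5
k*(u*(-112 + 39)) = 729*(5*(-112 + 39)) = 729*(5*(-73)) = 729*(-365) = -266085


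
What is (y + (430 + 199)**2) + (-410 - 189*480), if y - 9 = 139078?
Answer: 443598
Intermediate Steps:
y = 139087 (y = 9 + 139078 = 139087)
(y + (430 + 199)**2) + (-410 - 189*480) = (139087 + (430 + 199)**2) + (-410 - 189*480) = (139087 + 629**2) + (-410 - 90720) = (139087 + 395641) - 91130 = 534728 - 91130 = 443598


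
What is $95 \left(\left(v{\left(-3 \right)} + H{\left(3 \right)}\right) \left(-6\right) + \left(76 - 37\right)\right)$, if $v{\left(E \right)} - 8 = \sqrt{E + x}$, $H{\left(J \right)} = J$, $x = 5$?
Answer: $-2565 - 570 \sqrt{2} \approx -3371.1$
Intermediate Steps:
$v{\left(E \right)} = 8 + \sqrt{5 + E}$ ($v{\left(E \right)} = 8 + \sqrt{E + 5} = 8 + \sqrt{5 + E}$)
$95 \left(\left(v{\left(-3 \right)} + H{\left(3 \right)}\right) \left(-6\right) + \left(76 - 37\right)\right) = 95 \left(\left(\left(8 + \sqrt{5 - 3}\right) + 3\right) \left(-6\right) + \left(76 - 37\right)\right) = 95 \left(\left(\left(8 + \sqrt{2}\right) + 3\right) \left(-6\right) + 39\right) = 95 \left(\left(11 + \sqrt{2}\right) \left(-6\right) + 39\right) = 95 \left(\left(-66 - 6 \sqrt{2}\right) + 39\right) = 95 \left(-27 - 6 \sqrt{2}\right) = -2565 - 570 \sqrt{2}$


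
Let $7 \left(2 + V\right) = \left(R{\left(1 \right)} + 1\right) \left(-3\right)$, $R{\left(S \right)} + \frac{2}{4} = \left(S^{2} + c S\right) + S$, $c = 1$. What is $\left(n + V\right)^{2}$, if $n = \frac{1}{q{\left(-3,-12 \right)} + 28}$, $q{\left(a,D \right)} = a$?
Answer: $\frac{29929}{2500} \approx 11.972$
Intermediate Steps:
$R{\left(S \right)} = - \frac{1}{2} + S^{2} + 2 S$ ($R{\left(S \right)} = - \frac{1}{2} + \left(\left(S^{2} + 1 S\right) + S\right) = - \frac{1}{2} + \left(\left(S^{2} + S\right) + S\right) = - \frac{1}{2} + \left(\left(S + S^{2}\right) + S\right) = - \frac{1}{2} + \left(S^{2} + 2 S\right) = - \frac{1}{2} + S^{2} + 2 S$)
$V = - \frac{7}{2}$ ($V = -2 + \frac{\left(\left(- \frac{1}{2} + 1^{2} + 2 \cdot 1\right) + 1\right) \left(-3\right)}{7} = -2 + \frac{\left(\left(- \frac{1}{2} + 1 + 2\right) + 1\right) \left(-3\right)}{7} = -2 + \frac{\left(\frac{5}{2} + 1\right) \left(-3\right)}{7} = -2 + \frac{\frac{7}{2} \left(-3\right)}{7} = -2 + \frac{1}{7} \left(- \frac{21}{2}\right) = -2 - \frac{3}{2} = - \frac{7}{2} \approx -3.5$)
$n = \frac{1}{25}$ ($n = \frac{1}{-3 + 28} = \frac{1}{25} \approx 0.04$)
$\left(n + V\right)^{2} = \left(\frac{1}{25} - \frac{7}{2}\right)^{2} = \left(- \frac{173}{50}\right)^{2} = \frac{29929}{2500}$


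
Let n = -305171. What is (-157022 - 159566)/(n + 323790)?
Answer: -316588/18619 ≈ -17.003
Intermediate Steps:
(-157022 - 159566)/(n + 323790) = (-157022 - 159566)/(-305171 + 323790) = -316588/18619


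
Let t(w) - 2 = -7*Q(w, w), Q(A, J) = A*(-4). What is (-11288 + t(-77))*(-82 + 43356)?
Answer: -581689108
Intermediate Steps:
Q(A, J) = -4*A
t(w) = 2 + 28*w (t(w) = 2 - (-28)*w = 2 + 28*w)
(-11288 + t(-77))*(-82 + 43356) = (-11288 + (2 + 28*(-77)))*(-82 + 43356) = (-11288 + (2 - 2156))*43274 = (-11288 - 2154)*43274 = -13442*43274 = -581689108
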